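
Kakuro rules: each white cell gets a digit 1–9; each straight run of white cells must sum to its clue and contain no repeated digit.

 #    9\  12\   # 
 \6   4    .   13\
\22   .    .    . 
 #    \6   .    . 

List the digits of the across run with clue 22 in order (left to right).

R1C2 = 6 − 4 = 2 completes the 6 across.
R2C1 = 9 − 4 = 5 completes the 9 down.
Given what's placed, R2C2 must be 9 to fit the 22 across and 12 down.
R2C3 = 22 − 14 = 8 completes the 22 across.
R3C2 = 12 − 11 = 1 completes the 12 down.
R3C3 = 6 − 1 = 5 completes the 6 across.

5 9 8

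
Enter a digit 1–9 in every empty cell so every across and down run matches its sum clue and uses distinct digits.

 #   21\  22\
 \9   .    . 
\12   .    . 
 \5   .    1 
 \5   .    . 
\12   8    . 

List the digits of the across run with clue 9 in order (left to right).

1 8

R3C1 = 5 − 1 = 4 completes the 5 across.
R5C2 = 12 − 8 = 4 completes the 12 across.
Nothing is forced directly, so branch on R4C2, whose candidates are 2 or 3. If R4C2 = 3: that forces R4C1 = 2, after which R2C1 would have to be in {3,4,5,7,8,9} for the 12 across but in {1,6} for the 21 down — contradiction. So R4C2 = 2.
R4C1 = 5 − 2 = 3 completes the 5 across.
Given what's placed, R2C1 must be 5 to fit the 12 across and 21 down.
R2C2 = 12 − 5 = 7 completes the 12 across.
R1C1 = 21 − 20 = 1 completes the 21 down.
R1C2 = 9 − 1 = 8 completes the 9 across.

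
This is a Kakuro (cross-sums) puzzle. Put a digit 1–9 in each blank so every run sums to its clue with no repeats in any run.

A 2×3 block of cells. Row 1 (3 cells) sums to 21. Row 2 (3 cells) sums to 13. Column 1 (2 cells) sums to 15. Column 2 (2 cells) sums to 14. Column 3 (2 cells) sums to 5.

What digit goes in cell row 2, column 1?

7

The 21 across and the 5 down share only 4, so (1,3) = 4.
(2,3) = 5 − 4 = 1 completes the 5 down.
Nothing is forced directly, so branch on (1,1), whose candidates are 8 or 9. If (1,1) = 9: that forces (1,2) = 8, after which (2,1) would have to be in {3,4,5,7,8,9} for the 13 across but in {6} for the 15 down — contradiction. So (1,1) = 8.
(1,2) = 21 − 12 = 9 completes the 21 across.
(2,1) = 15 − 8 = 7 completes the 15 down.
(2,2) = 13 − 8 = 5 completes the 13 across.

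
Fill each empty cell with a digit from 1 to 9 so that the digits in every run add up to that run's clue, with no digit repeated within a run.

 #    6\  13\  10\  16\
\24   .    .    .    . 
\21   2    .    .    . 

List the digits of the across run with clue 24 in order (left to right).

16 in 2 cells must be {7,9}.
R1C1 = 6 − 2 = 4 completes the 6 down.
Nothing is forced directly, so branch on R1C4, whose candidates are 7 or 9. If R1C4 = 7: that forces R1C3 = 8, after which R2C3 would have to be in {3,4,5,6,7,8,9} for the 21 across but in {2} for the 10 down — contradiction. So R1C4 = 9.
R2C4 = 16 − 9 = 7 completes the 16 down.
Nothing is forced directly, so branch on R2C2, whose candidates are 4 or 8 or 9. If R2C2 = 4: then R1C2 would have to be in {3,5,6,8} for the 24 across but in {9} for the 13 down — contradiction. If R2C2 = 9: then R1C2 would have to be in {3,5,6,8} for the 24 across but in {4} for the 13 down — contradiction. So R2C2 = 8.
R1C2 = 13 − 8 = 5 completes the 13 down.
R1C3 = 24 − 18 = 6 completes the 24 across.
R2C3 = 21 − 17 = 4 completes the 21 across.

4 5 6 9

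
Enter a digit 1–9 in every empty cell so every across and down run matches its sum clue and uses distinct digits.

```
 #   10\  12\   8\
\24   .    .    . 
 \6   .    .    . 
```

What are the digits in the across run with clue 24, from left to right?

24 in 3 cells must be {7,8,9}; 6 in 3 cells must be {1,2,3}.
The 24 across and the 8 down share only 7, so R1C3 = 7.
The 6 across and the 12 down share only 3, so R2C2 = 3.
R2C3 = 8 − 7 = 1 completes the 8 down.
R1C2 = 12 − 3 = 9 completes the 12 down.
R2C1 = 6 − 4 = 2 completes the 6 across.
R1C1 = 24 − 16 = 8 completes the 24 across.

8, 9, 7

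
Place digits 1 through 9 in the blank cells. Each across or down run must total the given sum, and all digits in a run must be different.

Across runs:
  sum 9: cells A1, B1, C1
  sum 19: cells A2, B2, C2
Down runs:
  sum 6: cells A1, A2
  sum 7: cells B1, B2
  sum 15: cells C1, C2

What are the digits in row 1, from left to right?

The 9 across and the 15 down share only 6, so C1 = 6.
C2 = 15 − 6 = 9 completes the 15 down.
Nothing is forced directly, so branch on A2, whose candidates are 2 or 4. If A2 = 2: then A1 would have to be in {1,2} for the 9 across but in {4} for the 6 down — contradiction. So A2 = 4.
A1 = 6 − 4 = 2 completes the 6 down.
B1 = 9 − 8 = 1 completes the 9 across.
B2 = 19 − 13 = 6 completes the 19 across.

2 1 6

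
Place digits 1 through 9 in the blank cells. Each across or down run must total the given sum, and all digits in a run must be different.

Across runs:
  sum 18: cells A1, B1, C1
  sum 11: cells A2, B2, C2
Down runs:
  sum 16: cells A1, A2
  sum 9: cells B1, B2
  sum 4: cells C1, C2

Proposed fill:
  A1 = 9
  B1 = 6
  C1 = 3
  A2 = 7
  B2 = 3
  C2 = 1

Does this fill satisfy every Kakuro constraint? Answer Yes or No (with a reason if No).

Yes

Across: 9+6+3=18; 7+3+1=11. Down: 9+7=16; 6+3=9; 3+1=4. No digit repeats within any run.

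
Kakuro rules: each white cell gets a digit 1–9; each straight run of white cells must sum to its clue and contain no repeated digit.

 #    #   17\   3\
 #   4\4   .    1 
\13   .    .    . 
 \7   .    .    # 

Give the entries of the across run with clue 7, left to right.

1 6

4 in 2 cells must be {1,3}; 3 in 2 cells must be {1,2}.
R1C2 = 4 − 1 = 3 completes the 4 across.
R2C3 = 3 − 1 = 2 completes the 3 down.
Given what's placed, R2C1 must be 3 to fit the 13 across and 4 down.
R2C2 = 13 − 5 = 8 completes the 13 across.
R3C1 = 4 − 3 = 1 completes the 4 down.
R3C2 = 7 − 1 = 6 completes the 7 across.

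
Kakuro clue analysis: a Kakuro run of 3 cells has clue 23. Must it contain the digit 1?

No

The only way to make 23 from 3 distinct digits is {6,8,9}, which does not contain 1.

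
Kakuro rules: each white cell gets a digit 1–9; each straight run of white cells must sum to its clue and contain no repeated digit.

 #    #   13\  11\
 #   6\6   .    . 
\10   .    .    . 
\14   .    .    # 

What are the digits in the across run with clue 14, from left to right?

The 14 across and the 6 down share only 5, so R3C1 = 5.
R3C2 = 14 − 5 = 9 completes the 14 across.
R1C2 = 1: the only remaining digit allowed by both the 6 across and the 13 down.
R1C3 = 6 − 1 = 5 completes the 6 across.
R2C1 = 6 − 5 = 1 completes the 6 down.
R2C2 = 13 − 10 = 3 completes the 13 down.
R2C3 = 10 − 4 = 6 completes the 10 across.

5, 9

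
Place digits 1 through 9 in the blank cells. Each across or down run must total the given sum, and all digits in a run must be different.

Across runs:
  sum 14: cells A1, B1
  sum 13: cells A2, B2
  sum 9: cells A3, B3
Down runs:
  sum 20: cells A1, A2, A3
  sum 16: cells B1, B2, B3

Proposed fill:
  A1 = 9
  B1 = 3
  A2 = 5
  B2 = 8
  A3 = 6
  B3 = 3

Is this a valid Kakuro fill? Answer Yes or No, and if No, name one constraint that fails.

No — the down run B1–B3 sums to 14, not 16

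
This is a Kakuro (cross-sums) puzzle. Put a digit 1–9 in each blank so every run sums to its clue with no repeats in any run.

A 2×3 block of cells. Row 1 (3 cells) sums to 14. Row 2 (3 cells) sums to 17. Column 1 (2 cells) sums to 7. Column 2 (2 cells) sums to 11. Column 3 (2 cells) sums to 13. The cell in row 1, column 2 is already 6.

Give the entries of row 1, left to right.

3 6 5

(2,2) = 11 − 6 = 5 completes the 11 down.
Nothing is forced directly, so branch on (2,1), whose candidates are 3 or 4. If (2,1) = 3: then (1,1) would have to be in {1,3,5,7} for the 14 across but in {4} for the 7 down — contradiction. So (2,1) = 4.
(1,1) = 7 − 4 = 3 completes the 7 down.
(1,3) = 14 − 9 = 5 completes the 14 across.
(2,3) = 17 − 9 = 8 completes the 17 across.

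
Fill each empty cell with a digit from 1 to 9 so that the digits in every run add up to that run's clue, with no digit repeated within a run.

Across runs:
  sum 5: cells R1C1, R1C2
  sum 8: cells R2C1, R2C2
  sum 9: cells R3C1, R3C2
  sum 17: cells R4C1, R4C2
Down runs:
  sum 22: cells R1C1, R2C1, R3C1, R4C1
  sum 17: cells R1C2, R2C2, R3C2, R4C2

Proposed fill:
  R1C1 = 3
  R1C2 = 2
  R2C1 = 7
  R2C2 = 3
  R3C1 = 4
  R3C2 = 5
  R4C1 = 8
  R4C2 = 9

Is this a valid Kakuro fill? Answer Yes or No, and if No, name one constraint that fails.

No — the down run R1C2–R4C2 sums to 19, not 17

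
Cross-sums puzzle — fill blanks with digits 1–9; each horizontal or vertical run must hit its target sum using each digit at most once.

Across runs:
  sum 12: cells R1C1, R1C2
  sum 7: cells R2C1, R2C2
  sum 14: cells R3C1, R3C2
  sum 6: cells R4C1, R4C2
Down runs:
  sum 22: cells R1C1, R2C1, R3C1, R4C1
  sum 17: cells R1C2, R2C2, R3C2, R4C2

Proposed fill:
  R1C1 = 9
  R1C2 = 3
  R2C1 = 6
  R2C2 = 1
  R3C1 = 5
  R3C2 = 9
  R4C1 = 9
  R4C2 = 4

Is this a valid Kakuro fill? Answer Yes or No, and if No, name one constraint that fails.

No — the down run R1C1–R4C1 sums to 29, not 22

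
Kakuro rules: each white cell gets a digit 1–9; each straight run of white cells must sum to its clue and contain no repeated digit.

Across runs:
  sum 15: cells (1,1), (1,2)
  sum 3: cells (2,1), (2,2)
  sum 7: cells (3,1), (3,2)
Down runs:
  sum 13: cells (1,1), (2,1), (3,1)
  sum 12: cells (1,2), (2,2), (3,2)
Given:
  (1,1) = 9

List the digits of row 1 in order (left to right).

9 6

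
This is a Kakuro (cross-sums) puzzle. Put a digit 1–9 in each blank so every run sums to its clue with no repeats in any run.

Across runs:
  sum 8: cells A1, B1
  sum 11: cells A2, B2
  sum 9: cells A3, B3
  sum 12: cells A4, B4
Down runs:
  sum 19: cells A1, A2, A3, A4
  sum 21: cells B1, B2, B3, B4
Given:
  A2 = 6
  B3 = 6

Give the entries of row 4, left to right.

B2 = 11 − 6 = 5 completes the 11 across.
A3 = 9 − 6 = 3 completes the 9 across.
No cell is forced outright now. A1 can only be 1 or 2 (the digits allowed by both its 8 across and its 19 down). If A1 = 2: then B1 would have to be in {6} for the 8 across but in {1,2,3,7,8,9} for the 21 down — contradiction. So A1 = 1.
B1 = 8 − 1 = 7 completes the 8 across.
A4 = 19 − 10 = 9 completes the 19 down.
B4 = 12 − 9 = 3 completes the 12 across.

9 3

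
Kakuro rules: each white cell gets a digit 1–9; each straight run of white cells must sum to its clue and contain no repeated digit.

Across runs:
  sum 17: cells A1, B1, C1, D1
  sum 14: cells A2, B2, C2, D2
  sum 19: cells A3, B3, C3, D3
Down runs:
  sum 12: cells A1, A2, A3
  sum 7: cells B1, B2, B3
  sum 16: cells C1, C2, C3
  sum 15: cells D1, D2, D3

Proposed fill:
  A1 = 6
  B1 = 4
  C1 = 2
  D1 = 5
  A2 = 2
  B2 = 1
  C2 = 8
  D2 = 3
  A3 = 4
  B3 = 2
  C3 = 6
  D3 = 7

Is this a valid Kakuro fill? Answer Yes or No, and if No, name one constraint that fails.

Yes

Across: 6+4+2+5=17; 2+1+8+3=14; 4+2+6+7=19. Down: 6+2+4=12; 4+1+2=7; 2+8+6=16; 5+3+7=15. No digit repeats within any run.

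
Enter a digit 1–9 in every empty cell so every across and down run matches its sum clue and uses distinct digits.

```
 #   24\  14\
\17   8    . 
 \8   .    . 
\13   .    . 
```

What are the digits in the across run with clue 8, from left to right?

17 in 2 cells must be {8,9}; 24 in 3 cells must be {7,8,9}.
R1C2 = 17 − 8 = 9 completes the 17 across.
R2C1 = 7: the only remaining digit allowed by both the 8 across and the 24 down.
R2C2 = 8 − 7 = 1 completes the 8 across.
R3C1 = 24 − 15 = 9 completes the 24 down.
R3C2 = 13 − 9 = 4 completes the 13 across.

7, 1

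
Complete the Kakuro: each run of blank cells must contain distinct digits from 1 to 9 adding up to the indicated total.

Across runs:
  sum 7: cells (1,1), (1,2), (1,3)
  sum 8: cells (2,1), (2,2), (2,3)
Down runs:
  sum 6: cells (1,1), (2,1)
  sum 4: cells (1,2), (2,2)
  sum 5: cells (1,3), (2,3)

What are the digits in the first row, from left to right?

7 in 3 cells must be {1,2,4}; 4 in 2 cells must be {1,3}.
The 7 across and the 4 down share only 1, so (1,2) = 1.
(2,2) = 4 − 1 = 3 completes the 4 down.
Nothing is forced directly, so branch on (2,1), whose candidates are 1 or 4. If (2,1) = 1: then (1,1) would have to be in {2,4} for the 7 across but in {5} for the 6 down — contradiction. So (2,1) = 4.
(1,1) = 6 − 4 = 2 completes the 6 down.
(1,3) = 7 − 3 = 4 completes the 7 across.
(2,3) = 8 − 7 = 1 completes the 8 across.

2, 1, 4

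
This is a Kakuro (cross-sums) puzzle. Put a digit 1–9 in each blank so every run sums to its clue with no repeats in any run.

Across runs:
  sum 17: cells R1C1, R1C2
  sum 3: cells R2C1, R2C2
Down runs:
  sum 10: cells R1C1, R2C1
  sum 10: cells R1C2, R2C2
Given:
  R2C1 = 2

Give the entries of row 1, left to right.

17 in 2 cells must be {8,9}; 3 in 2 cells must be {1,2}.
R1C1 = 10 − 2 = 8 completes the 10 down.
R1C2 = 17 − 8 = 9 completes the 17 across.
R2C2 = 3 − 2 = 1 completes the 3 across.

8, 9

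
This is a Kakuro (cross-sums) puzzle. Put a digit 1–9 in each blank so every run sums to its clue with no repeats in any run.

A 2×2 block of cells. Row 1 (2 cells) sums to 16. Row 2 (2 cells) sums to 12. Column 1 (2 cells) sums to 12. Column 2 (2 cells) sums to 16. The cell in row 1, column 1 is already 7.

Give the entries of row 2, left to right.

5, 7

16 in 2 cells must be {7,9}.
(1,2) = 16 − 7 = 9 completes the 16 across.
(2,1) = 12 − 7 = 5 completes the 12 down.
(2,2) = 12 − 5 = 7 completes the 12 across.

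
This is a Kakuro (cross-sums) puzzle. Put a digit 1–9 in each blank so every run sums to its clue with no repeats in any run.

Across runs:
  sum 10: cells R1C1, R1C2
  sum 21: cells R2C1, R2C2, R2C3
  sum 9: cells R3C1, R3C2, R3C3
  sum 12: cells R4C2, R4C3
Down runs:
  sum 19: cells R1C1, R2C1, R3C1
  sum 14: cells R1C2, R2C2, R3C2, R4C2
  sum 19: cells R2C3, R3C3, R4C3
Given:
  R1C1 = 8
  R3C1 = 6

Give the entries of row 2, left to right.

R1C2 = 10 − 8 = 2 completes the 10 across.
R2C1 = 19 − 14 = 5 completes the 19 down.
R2C2 = 7: the only remaining digit allowed by both the 21 across and the 14 down.
R2C3 = 21 − 12 = 9 completes the 21 across.
Given what's placed, R3C2 must be 1 to fit the 9 across and 14 down.
R3C3 = 9 − 7 = 2 completes the 9 across.
R4C2 = 14 − 10 = 4 completes the 14 down.
R4C3 = 12 − 4 = 8 completes the 12 across.

5, 7, 9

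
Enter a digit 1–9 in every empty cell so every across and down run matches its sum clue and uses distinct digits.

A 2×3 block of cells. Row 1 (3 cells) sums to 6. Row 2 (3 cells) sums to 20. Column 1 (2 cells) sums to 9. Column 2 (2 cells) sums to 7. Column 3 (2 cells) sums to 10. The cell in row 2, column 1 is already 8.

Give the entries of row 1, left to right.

1, 2, 3

6 in 3 cells must be {1,2,3}.
(1,1) = 9 − 8 = 1 completes the 9 down.
Nothing is forced directly, so branch on (2,2), whose candidates are 3 or 5. If (2,2) = 3: then (1,2) would have to be in {2,3} for the 6 across but in {4} for the 7 down — contradiction. So (2,2) = 5.
(1,2) = 7 − 5 = 2 completes the 7 down.
(1,3) = 6 − 3 = 3 completes the 6 across.
(2,3) = 20 − 13 = 7 completes the 20 across.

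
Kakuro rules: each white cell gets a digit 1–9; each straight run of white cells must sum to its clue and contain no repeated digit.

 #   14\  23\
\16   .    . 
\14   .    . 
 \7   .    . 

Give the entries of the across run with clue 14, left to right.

16 in 2 cells must be {7,9}; 23 in 3 cells must be {6,8,9}.
The 16 across and the 23 down share only 9, so R1C2 = 9.
Given what's placed, R3C2 must be 6 to fit the 7 across and 23 down.
R1C1 = 16 − 9 = 7 completes the 16 across.
R2C2 = 23 − 15 = 8 completes the 23 down.
R3C1 = 7 − 6 = 1 completes the 7 across.
R2C1 = 14 − 8 = 6 completes the 14 across.

6, 8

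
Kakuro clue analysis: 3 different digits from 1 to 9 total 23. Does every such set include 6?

The only way to make 23 from 3 distinct digits is {6,8,9}, which contains 6.

Yes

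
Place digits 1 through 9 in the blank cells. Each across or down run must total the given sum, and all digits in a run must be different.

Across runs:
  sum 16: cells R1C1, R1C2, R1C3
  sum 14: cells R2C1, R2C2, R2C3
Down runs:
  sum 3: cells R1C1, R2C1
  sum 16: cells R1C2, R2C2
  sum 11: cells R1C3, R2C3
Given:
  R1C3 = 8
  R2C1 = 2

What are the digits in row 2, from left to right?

3 in 2 cells must be {1,2}; 16 in 2 cells must be {7,9}.
R1C1 = 3 − 2 = 1 completes the 3 down.
R1C2 = 16 − 9 = 7 completes the 16 across.
R2C2 = 16 − 7 = 9 completes the 16 down.
R2C3 = 14 − 11 = 3 completes the 14 across.

2 9 3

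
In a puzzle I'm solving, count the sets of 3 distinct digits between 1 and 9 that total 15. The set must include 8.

3 distinct digits from 1–9 sum between 6 and 24.
Keeping only sets containing 8.
Enumerating: {1,6,8}, {2,5,8}, {3,4,8}.

3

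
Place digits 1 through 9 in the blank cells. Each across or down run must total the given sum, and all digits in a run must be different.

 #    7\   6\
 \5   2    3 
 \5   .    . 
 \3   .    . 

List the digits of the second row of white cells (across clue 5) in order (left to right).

4 1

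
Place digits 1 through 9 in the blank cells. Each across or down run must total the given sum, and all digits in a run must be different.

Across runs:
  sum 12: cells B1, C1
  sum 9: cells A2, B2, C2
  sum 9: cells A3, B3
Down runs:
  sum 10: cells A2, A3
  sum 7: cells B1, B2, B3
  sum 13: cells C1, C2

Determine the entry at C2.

7 in 3 cells must be {1,2,4}.
The 12 across and the 7 down share only 4, so B1 = 4.
C1 = 12 − 4 = 8 completes the 12 across.
C2 = 13 − 8 = 5 completes the 13 down.
B2 = 1: the only remaining digit allowed by both the 9 across and the 7 down.
B3 = 7 − 5 = 2 completes the 7 down.
A2 = 9 − 6 = 3 completes the 9 across.
A3 = 9 − 2 = 7 completes the 9 across.

5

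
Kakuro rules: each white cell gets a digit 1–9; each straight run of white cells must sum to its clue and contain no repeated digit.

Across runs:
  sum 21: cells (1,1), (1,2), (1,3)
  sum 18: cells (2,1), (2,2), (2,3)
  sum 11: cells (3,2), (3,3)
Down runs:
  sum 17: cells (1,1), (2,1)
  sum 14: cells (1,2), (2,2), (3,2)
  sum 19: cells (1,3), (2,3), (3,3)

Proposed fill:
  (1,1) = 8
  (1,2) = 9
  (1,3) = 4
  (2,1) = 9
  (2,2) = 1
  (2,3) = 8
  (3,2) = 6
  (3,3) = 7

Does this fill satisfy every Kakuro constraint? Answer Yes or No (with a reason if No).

No — the down run (1,2)–(3,2) sums to 16, not 14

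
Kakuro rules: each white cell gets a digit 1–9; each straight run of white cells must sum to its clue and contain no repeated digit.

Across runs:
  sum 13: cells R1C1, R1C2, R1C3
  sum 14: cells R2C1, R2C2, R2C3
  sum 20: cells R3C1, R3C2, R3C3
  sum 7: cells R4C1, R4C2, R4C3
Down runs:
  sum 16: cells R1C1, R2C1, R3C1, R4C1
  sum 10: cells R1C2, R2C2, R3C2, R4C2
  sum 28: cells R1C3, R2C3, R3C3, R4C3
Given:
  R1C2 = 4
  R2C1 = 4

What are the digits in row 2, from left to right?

7 in 3 cells must be {1,2,4}; 10 in 4 cells must be {1,2,3,4}.
Given what's placed, R3C2 must be 3 to fit the 20 across and 10 down.
The 7 across and the 28 down share only 4, so R4C3 = 4.
Nothing is forced directly, so branch on R3C1, whose candidates are 8 or 9. If R3C1 = 8: that forces R3C3 = 9, R4C1 = 1, R4C2 = 2, R1C1 = 3, after which R1C3 would have to be in {6} for the 13 across but in {7,8} for the 28 down — contradiction. So R3C1 = 9.
R3C3 = 20 − 12 = 8 completes the 20 across.
R1C3 = 7: the only remaining digit allowed by both the 13 across and the 28 down.
R2C3 = 28 − 19 = 9 completes the 28 down.
R1C1 = 13 − 11 = 2 completes the 13 across.
R2C2 = 14 − 13 = 1 completes the 14 across.

4 1 9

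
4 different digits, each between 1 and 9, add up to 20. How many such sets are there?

12

4 distinct digits from 1–9 sum between 10 and 30.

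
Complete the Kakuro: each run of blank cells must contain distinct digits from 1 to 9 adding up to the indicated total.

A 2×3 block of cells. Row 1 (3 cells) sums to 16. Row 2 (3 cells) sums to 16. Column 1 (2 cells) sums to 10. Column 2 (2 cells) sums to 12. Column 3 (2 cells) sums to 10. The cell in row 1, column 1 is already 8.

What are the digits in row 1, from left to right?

(2,1) = 10 − 8 = 2 completes the 10 down.
No cell is forced outright now. (1,2) can only be 3 or 5 or 7 (the digits allowed by both its 16 across and its 12 down). If (1,2) = 3: then (1,3) would have to be in {5} for the 16 across but in {1,2,3,4,6,7,8,9} for the 10 down — contradiction. If (1,2) = 5: that forces (1,3) = 3, after which (2,2) would have to be in {5,6,8,9} for the 16 across but in {7} for the 12 down — contradiction. So (1,2) = 7.
(1,3) = 16 − 15 = 1 completes the 16 across.
(2,2) = 12 − 7 = 5 completes the 12 down.
(2,3) = 16 − 7 = 9 completes the 16 across.

8 7 1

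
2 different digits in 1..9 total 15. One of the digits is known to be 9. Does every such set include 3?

No

The only way to make 15 from 2 distinct digits under that restriction is {6,9}, which does not contain 3.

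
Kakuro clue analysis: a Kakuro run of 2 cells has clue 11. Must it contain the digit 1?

No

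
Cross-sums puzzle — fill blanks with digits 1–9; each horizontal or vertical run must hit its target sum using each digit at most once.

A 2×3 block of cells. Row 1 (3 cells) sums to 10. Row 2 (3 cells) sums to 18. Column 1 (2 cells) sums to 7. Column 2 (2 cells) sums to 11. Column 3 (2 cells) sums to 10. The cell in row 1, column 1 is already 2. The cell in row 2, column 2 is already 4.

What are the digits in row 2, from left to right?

5 4 9

(1,2) = 11 − 4 = 7 completes the 11 down.
(1,3) = 10 − 9 = 1 completes the 10 across.
(2,1) = 7 − 2 = 5 completes the 7 down.
(2,3) = 18 − 9 = 9 completes the 18 across.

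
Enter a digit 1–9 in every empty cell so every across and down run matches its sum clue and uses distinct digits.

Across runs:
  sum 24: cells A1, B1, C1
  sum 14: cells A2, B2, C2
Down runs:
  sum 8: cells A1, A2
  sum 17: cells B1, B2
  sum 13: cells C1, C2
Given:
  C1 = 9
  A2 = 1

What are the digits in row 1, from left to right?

24 in 3 cells must be {7,8,9}; 17 in 2 cells must be {8,9}.
A1 = 8 − 1 = 7 completes the 8 down.
B1 = 24 − 16 = 8 completes the 24 across.
B2 = 17 − 8 = 9 completes the 17 down.
C2 = 14 − 10 = 4 completes the 14 across.

7 8 9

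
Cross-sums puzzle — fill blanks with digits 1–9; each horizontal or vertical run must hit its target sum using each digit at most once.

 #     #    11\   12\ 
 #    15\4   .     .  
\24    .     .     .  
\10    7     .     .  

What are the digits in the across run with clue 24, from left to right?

4 in 2 cells must be {1,3}; 24 in 3 cells must be {7,8,9}.
R2C1 = 15 − 7 = 8 completes the 15 down.
Given what's placed, R2C2 must be 7 to fit the 24 across and 11 down.
R2C3 = 24 − 15 = 9 completes the 24 across.
R3C2 = 1: the only remaining digit allowed by both the 10 across and the 11 down.
R3C3 = 10 − 8 = 2 completes the 10 across.
R1C2 = 11 − 8 = 3 completes the 11 down.
R1C3 = 4 − 3 = 1 completes the 4 across.

8 7 9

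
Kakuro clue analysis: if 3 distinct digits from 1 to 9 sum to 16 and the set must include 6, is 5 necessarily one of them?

No

Counterexample: {1,6,9} sums to 16 under that restriction without using 5.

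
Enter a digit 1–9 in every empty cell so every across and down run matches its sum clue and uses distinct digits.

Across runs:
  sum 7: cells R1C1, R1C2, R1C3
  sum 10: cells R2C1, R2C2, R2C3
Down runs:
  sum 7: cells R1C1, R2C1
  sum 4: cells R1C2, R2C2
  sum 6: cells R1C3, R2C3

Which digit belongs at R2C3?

2

7 in 3 cells must be {1,2,4}; 4 in 2 cells must be {1,3}.
The 7 across and the 4 down share only 1, so R1C2 = 1.
R2C2 = 4 − 1 = 3 completes the 4 down.
Nothing is forced directly, so branch on R1C1, whose candidates are 2 or 4. If R1C1 = 4: that forces R1C3 = 2, after which R2C1 would have to be in {1,2,5,6} for the 10 across but in {3} for the 7 down — contradiction. So R1C1 = 2.
R1C3 = 7 − 3 = 4 completes the 7 across.
R2C1 = 7 − 2 = 5 completes the 7 down.
R2C3 = 10 − 8 = 2 completes the 10 across.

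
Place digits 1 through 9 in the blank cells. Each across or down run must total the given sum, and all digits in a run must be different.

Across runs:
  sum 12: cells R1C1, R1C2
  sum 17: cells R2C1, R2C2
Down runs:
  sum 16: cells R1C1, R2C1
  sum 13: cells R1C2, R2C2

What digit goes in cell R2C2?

17 in 2 cells must be {8,9}; 16 in 2 cells must be {7,9}.
The 17 across and the 16 down share only 9, so R2C1 = 9.
R2C2 = 17 − 9 = 8 completes the 17 across.
R1C1 = 16 − 9 = 7 completes the 16 down.
R1C2 = 12 − 7 = 5 completes the 12 across.

8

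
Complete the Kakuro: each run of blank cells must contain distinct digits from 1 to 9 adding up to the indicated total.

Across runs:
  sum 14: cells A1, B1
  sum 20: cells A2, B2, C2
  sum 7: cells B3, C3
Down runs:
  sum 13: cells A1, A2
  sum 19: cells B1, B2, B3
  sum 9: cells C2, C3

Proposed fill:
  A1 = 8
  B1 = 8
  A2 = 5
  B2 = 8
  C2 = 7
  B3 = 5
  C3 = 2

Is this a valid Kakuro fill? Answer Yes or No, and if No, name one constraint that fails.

No — the down run B1–B3 sums to 21, not 19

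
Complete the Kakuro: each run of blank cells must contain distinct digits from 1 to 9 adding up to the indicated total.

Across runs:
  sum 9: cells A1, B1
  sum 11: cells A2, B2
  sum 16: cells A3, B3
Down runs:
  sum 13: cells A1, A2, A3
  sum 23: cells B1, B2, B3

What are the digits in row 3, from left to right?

7 9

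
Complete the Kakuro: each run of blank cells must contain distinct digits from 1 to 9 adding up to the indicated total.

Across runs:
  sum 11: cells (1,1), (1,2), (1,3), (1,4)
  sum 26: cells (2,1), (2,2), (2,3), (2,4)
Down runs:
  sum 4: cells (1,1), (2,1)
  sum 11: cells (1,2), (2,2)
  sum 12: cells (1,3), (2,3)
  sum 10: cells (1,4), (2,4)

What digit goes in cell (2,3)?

11 in 4 cells must be {1,2,3,5}; 4 in 2 cells must be {1,3}.
Only 3 fits (2,1) under both its across sum 26 and down sum 4.
(1,1) = 4 − 3 = 1 completes the 4 down.
Nothing is forced directly, so branch on (1,3), whose candidates are 3 or 5. If (1,3) = 5: then (2,3) would have to be in {6,8,9} for the 26 across but in {7} for the 12 down — contradiction. So (1,3) = 3.
(1,4) = 2: the only remaining digit allowed by both the 11 across and the 10 down.
(2,3) = 12 − 3 = 9 completes the 12 down.

9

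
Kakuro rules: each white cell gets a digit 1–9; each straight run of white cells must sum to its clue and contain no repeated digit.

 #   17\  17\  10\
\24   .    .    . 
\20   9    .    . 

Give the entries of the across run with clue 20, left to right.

9 8 3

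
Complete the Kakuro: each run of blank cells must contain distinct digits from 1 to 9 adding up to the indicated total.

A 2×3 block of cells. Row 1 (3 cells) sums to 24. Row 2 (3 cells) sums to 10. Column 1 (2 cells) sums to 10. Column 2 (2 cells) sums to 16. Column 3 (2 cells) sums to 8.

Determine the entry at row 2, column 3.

24 in 3 cells must be {7,8,9}; 16 in 2 cells must be {7,9}.
The 24 across and the 8 down share only 7, so (1,3) = 7.
The 10 across and the 16 down share only 7, so (2,2) = 7.
(2,3) = 8 − 7 = 1 completes the 8 down.
(1,2) = 16 − 7 = 9 completes the 16 down.
(2,1) = 10 − 8 = 2 completes the 10 across.
(1,1) = 24 − 16 = 8 completes the 24 across.

1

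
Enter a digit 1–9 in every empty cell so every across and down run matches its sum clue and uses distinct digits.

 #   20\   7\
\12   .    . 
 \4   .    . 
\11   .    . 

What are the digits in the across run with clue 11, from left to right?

4 in 2 cells must be {1,3}; 7 in 3 cells must be {1,2,4}.
The 12 across and the 7 down share only 4, so R1C2 = 4.
The 4 across and the 20 down share only 3, so R2C1 = 3.
R2C2 = 4 − 3 = 1 completes the 4 across.
R3C2 = 7 − 5 = 2 completes the 7 down.
R1C1 = 12 − 4 = 8 completes the 12 across.
R3C1 = 11 − 2 = 9 completes the 11 across.

9 2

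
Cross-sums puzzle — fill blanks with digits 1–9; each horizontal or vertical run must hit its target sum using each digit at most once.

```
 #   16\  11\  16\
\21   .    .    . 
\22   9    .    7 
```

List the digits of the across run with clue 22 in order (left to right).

9, 6, 7

16 in 2 cells must be {7,9}.
R1C1 = 16 − 9 = 7 completes the 16 down.
R1C3 = 16 − 7 = 9 completes the 16 down.
R2C2 = 22 − 16 = 6 completes the 22 across.
R1C2 = 21 − 16 = 5 completes the 21 across.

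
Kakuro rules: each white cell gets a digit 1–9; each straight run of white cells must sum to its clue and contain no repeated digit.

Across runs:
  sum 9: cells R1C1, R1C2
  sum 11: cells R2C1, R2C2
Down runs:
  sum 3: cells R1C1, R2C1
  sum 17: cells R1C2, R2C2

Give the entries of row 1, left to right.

1 8

3 in 2 cells must be {1,2}; 17 in 2 cells must be {8,9}.
The 9 across and the 17 down share only 8, so R1C2 = 8.
The 11 across and the 3 down share only 2, so R2C1 = 2.
R2C2 = 11 − 2 = 9 completes the 11 across.
R1C1 = 9 − 8 = 1 completes the 9 across.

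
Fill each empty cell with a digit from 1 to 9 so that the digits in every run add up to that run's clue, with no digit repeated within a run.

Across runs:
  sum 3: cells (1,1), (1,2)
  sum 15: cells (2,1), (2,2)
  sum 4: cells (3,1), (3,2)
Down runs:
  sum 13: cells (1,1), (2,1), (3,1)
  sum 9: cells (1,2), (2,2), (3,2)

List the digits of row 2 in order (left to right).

3 in 2 cells must be {1,2}; 4 in 2 cells must be {1,3}.
The 15 across and the 9 down share only 6, so (2,2) = 6.
Given what's placed, (3,2) must be 1 to fit the 4 across and 9 down.
(1,2) = 9 − 7 = 2 completes the 9 down.
(2,1) = 15 − 6 = 9 completes the 15 across.
(3,1) = 4 − 1 = 3 completes the 4 across.
(1,1) = 3 − 2 = 1 completes the 3 across.

9, 6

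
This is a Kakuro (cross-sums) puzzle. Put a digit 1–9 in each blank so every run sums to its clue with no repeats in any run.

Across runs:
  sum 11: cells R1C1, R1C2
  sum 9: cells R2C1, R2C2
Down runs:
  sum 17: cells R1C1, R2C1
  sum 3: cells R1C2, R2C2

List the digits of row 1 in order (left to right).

17 in 2 cells must be {8,9}; 3 in 2 cells must be {1,2}.
The 11 across and the 3 down share only 2, so R1C2 = 2.
The 9 across and the 17 down share only 8, so R2C1 = 8.
R2C2 = 9 − 8 = 1 completes the 9 across.
R1C1 = 11 − 2 = 9 completes the 11 across.

9, 2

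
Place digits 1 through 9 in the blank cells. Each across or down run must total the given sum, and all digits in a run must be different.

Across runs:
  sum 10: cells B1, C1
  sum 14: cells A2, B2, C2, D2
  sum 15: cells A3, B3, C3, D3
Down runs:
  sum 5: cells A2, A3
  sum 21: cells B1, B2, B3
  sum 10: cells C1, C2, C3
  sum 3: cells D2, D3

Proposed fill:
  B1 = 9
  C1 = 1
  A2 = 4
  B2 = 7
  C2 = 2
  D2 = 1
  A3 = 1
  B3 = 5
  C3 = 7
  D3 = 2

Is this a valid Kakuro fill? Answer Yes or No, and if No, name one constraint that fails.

Across: 9+1=10; 4+7+2+1=14; 1+5+7+2=15. Down: 4+1=5; 9+7+5=21; 1+2+7=10; 1+2=3. No digit repeats within any run.

Yes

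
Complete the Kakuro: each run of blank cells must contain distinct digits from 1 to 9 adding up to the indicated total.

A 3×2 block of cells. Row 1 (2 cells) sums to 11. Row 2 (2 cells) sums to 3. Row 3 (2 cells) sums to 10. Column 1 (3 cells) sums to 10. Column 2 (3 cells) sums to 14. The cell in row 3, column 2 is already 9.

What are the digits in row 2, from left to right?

2 1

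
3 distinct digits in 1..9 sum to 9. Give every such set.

{1,2,6}; {1,3,5}; {2,3,4}

3 distinct digits from 1–9 sum between 6 and 24.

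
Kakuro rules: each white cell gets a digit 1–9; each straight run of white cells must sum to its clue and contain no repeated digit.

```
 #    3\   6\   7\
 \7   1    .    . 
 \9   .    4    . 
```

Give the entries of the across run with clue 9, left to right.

2 4 3

7 in 3 cells must be {1,2,4}; 3 in 2 cells must be {1,2}.
R1C2 = 6 − 4 = 2 completes the 6 down.
R1C3 = 7 − 3 = 4 completes the 7 across.
R2C1 = 3 − 1 = 2 completes the 3 down.
R2C3 = 9 − 6 = 3 completes the 9 across.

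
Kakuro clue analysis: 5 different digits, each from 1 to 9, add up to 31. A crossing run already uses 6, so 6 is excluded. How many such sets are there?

5 distinct digits from 1–9 sum between 15 and 35.
Dropping sets that contain 6.
Enumerating: {2,5,7,8,9}, {3,4,7,8,9}.

2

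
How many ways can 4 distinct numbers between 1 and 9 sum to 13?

3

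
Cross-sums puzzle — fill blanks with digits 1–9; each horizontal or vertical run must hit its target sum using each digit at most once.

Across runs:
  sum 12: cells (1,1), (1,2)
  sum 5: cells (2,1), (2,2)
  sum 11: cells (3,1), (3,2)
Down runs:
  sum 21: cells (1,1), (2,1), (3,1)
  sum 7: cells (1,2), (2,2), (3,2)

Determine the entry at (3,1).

7 in 3 cells must be {1,2,4}.
The 12 across and the 7 down share only 4, so (1,2) = 4.
The 5 across and the 21 down share only 4, so (2,1) = 4.
(2,2) = 5 − 4 = 1 completes the 5 across.
(3,2) = 7 − 5 = 2 completes the 7 down.
(1,1) = 12 − 4 = 8 completes the 12 across.
(3,1) = 11 − 2 = 9 completes the 11 across.

9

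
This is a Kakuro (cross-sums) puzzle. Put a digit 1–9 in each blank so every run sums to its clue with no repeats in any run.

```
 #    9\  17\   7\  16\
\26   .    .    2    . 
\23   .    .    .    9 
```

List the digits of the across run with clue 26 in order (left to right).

8 9 2 7

17 in 2 cells must be {8,9}; 16 in 2 cells must be {7,9}.
R1C4 = 16 − 9 = 7 completes the 16 down.
R2C2 = 8: the only remaining digit allowed by both the 23 across and the 17 down.
R2C3 = 7 − 2 = 5 completes the 7 down.
Given what's placed, R1C1 must be 8 to fit the 26 across and 9 down.
R1C2 = 26 − 17 = 9 completes the 26 across.
R2C1 = 23 − 22 = 1 completes the 23 across.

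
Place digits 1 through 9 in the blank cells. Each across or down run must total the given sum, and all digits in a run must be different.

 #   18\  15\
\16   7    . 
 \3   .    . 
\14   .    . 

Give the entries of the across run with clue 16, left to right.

16 in 2 cells must be {7,9}; 3 in 2 cells must be {1,2}.
R1C2 = 16 − 7 = 9 completes the 16 across.
Given what's placed, R2C1 must be 2 to fit the 3 across and 18 down.
R2C2 = 3 − 2 = 1 completes the 3 across.
R3C1 = 18 − 9 = 9 completes the 18 down.
R3C2 = 14 − 9 = 5 completes the 14 across.

7 9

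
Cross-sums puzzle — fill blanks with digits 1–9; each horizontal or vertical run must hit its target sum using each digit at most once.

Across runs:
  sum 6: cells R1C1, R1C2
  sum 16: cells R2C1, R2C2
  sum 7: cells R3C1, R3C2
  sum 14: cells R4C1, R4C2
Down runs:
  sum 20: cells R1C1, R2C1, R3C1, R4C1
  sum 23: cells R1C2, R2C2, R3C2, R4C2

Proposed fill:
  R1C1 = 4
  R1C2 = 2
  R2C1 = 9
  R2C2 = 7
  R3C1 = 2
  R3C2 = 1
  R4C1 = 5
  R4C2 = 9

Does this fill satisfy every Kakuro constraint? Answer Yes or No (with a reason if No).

No — the down run R1C2–R4C2 sums to 19, not 23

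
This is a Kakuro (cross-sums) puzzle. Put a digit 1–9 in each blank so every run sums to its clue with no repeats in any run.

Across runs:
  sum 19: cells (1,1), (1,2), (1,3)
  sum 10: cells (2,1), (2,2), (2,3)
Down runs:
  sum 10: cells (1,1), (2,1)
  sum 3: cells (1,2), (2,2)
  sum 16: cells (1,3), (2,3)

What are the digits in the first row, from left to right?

8 2 9

3 in 2 cells must be {1,2}; 16 in 2 cells must be {7,9}.
The 19 across and the 3 down share only 2, so (1,2) = 2.
Given what's placed, (1,3) must be 9 to fit the 19 across and 16 down.
(2,2) = 3 − 2 = 1 completes the 3 down.
(2,3) = 16 − 9 = 7 completes the 16 down.
(1,1) = 19 − 11 = 8 completes the 19 across.
(2,1) = 10 − 8 = 2 completes the 10 across.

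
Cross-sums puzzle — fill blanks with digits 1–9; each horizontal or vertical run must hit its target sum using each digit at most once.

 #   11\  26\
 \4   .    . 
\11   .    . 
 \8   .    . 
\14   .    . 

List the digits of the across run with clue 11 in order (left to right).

3 8

4 in 2 cells must be {1,3}; 11 in 4 cells must be {1,2,3,5}.
Only 3 fits R1C2 under both its across sum 4 and down sum 26.
Given what's placed, R3C2 must be 6 to fit the 8 across and 26 down.
Intersecting the 14 across with the 11 down forces R4C1 = 5.
R4C2 = 14 − 5 = 9 completes the 14 across.
R1C1 = 4 − 3 = 1 completes the 4 across.
R2C2 = 26 − 18 = 8 completes the 26 down.
R3C1 = 8 − 6 = 2 completes the 8 across.
R2C1 = 11 − 8 = 3 completes the 11 across.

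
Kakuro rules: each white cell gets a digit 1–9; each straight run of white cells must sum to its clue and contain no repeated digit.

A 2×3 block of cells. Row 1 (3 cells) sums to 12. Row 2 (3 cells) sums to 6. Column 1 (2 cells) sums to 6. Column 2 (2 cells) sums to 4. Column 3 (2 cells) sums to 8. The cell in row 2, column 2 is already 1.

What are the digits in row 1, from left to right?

4 3 5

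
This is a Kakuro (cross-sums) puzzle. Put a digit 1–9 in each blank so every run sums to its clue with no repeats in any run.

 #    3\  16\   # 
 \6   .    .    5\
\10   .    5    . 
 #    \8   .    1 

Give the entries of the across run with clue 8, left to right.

3 in 2 cells must be {1,2}.
R2C3 = 5 − 1 = 4 completes the 5 down.
R3C2 = 8 − 1 = 7 completes the 8 across.
R1C2 = 16 − 12 = 4 completes the 16 down.
R2C1 = 10 − 9 = 1 completes the 10 across.
R1C1 = 6 − 4 = 2 completes the 6 across.

7 1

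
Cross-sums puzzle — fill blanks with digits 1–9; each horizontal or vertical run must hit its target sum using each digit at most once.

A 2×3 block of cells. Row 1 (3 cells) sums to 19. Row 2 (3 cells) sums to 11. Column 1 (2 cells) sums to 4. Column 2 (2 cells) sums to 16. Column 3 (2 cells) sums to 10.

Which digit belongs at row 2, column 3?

4 in 2 cells must be {1,3}; 16 in 2 cells must be {7,9}.
The 19 across and the 4 down share only 3, so (1,1) = 3.
(2,1) = 4 − 3 = 1 completes the 4 down.
Given what's placed, (2,2) must be 7 to fit the 11 across and 16 down.
(2,3) = 11 − 8 = 3 completes the 11 across.
(1,2) = 16 − 7 = 9 completes the 16 down.
(1,3) = 19 − 12 = 7 completes the 19 across.

3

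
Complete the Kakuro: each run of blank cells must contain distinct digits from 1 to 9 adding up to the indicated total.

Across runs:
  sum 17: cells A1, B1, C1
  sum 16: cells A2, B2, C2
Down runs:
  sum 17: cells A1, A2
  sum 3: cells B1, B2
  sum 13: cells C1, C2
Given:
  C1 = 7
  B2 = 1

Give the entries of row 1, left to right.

8, 2, 7

17 in 2 cells must be {8,9}; 3 in 2 cells must be {1,2}.
B1 = 3 − 1 = 2 completes the 3 down.
C2 = 13 − 7 = 6 completes the 13 down.
A1 = 17 − 9 = 8 completes the 17 across.
A2 = 16 − 7 = 9 completes the 16 across.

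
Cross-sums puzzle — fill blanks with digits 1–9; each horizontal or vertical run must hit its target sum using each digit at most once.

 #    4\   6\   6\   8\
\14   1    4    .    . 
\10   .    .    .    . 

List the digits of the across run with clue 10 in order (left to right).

3 2 4 1

10 in 4 cells must be {1,2,3,4}; 4 in 2 cells must be {1,3}.
R1C3 = 2: the only remaining digit allowed by both the 14 across and the 6 down.
R1C4 = 14 − 7 = 7 completes the 14 across.
R2C1 = 4 − 1 = 3 completes the 4 down.
R2C2 = 6 − 4 = 2 completes the 6 down.
R2C3 = 6 − 2 = 4 completes the 6 down.
R2C4 = 10 − 9 = 1 completes the 10 across.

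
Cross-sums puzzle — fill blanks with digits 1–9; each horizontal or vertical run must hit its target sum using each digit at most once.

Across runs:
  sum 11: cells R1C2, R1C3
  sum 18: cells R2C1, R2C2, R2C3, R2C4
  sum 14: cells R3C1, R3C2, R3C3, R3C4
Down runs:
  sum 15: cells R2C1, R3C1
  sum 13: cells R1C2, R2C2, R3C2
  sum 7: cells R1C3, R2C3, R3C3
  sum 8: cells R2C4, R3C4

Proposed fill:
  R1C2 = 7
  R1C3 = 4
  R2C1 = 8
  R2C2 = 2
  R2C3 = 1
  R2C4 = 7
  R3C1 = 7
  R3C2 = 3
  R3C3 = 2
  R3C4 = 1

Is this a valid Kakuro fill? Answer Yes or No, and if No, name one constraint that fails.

No — the down run R1C2–R3C2 sums to 12, not 13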